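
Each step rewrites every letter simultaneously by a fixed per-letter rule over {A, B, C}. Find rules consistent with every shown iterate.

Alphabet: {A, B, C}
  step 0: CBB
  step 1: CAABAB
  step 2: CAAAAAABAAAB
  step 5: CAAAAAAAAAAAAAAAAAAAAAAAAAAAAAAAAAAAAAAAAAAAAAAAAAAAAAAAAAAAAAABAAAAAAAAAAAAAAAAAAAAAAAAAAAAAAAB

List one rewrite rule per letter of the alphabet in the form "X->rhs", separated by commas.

  step 1 ⇒ step 2: CAABAB ⇒ CA·AA·AA·AB·AA·AB
    A ↦ AA
    B ↦ AB
    C ↦ CA

A->AA, B->AB, C->CA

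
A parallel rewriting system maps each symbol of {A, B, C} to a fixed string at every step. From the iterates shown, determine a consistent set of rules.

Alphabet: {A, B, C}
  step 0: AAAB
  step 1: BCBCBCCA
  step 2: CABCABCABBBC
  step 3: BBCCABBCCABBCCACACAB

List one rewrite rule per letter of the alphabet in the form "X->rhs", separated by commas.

  step 2 ⇒ step 3: CABCABCABBBC ⇒ B·BC·CA·B·BC·CA·B·BC·CA·CA·CA·B
    A ↦ BC
    B ↦ CA
    C ↦ B

A->BC, B->CA, C->B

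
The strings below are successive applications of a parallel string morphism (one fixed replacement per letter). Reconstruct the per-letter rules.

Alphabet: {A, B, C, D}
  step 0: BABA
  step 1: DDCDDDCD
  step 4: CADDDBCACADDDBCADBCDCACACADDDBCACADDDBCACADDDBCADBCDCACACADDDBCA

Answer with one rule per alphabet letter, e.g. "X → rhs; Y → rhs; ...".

A->CD, B->DD, C->DB, D->CA

  step 0 ⇒ step 1: BABA ⇒ DD·CD·DD·CD
    A ↦ CD
    B ↦ DD
    C ↦ DB  (constrained at step 1)
    D ↦ CA  (constrained at step 1)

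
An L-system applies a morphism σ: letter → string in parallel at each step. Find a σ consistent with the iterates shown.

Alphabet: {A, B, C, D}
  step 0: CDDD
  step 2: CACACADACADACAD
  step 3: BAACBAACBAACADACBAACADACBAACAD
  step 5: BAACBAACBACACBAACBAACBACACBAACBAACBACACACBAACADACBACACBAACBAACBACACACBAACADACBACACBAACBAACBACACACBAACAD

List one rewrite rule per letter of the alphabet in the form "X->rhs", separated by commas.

A->AC, B->C, C->BA, D->AD

  step 2 ⇒ step 3: CACACADACADACAD ⇒ BA·AC·BA·AC·BA·AC·AD·AC·BA·AC·AD·AC·BA·AC·AD
    A ↦ AC
    C ↦ BA
    D ↦ AD
    B ↦ C  (constrained at step 3)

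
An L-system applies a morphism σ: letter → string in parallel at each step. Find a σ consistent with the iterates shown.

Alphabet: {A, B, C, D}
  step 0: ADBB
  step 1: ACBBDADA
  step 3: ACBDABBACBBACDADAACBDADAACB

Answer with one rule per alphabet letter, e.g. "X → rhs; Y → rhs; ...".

  step 0 ⇒ step 1: ADBB ⇒ AC·BB·DA·DA
    A ↦ AC
    B ↦ DA
    D ↦ BB
    C ↦ B  (constrained at step 1)

A->AC, B->DA, C->B, D->BB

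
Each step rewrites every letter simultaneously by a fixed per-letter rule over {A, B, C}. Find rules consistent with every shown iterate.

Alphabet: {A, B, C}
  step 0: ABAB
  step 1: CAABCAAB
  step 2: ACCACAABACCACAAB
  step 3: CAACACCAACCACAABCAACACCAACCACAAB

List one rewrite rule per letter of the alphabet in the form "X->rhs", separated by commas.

A->CA, B->AB, C->AC

  step 2 ⇒ step 3: ACCACAABACCACAAB ⇒ CA·AC·AC·CA·AC·CA·CA·AB·CA·AC·AC·CA·AC·CA·CA·AB
    A ↦ CA
    B ↦ AB
    C ↦ AC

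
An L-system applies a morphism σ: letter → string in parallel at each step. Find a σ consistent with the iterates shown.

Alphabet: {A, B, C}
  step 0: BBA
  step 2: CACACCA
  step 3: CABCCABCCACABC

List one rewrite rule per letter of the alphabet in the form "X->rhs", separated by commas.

A->BC, B->C, C->CA

  step 2 ⇒ step 3: CACACCA ⇒ CA·BC·CA·BC·CA·CA·BC
    A ↦ BC
    C ↦ CA
    B ↦ C  (constrained at step 0)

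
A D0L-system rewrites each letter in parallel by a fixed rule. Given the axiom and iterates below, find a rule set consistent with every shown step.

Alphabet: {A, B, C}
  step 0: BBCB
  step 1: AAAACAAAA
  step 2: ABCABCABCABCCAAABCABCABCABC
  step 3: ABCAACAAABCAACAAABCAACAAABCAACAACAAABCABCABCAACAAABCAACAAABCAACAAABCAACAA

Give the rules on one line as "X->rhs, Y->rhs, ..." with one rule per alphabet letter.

A->ABC, B->AA, C->CAA

  step 2 ⇒ step 3: ABCABCABCABCCAAABCABCABCABC ⇒ ABC·AA·CAA·ABC·AA·CAA·ABC·AA·CAA·ABC·AA·CAA·CAA·ABC·ABC·ABC·AA·CAA·ABC·AA·CAA·ABC·AA·CAA·ABC·AA·CAA
    A ↦ ABC
    B ↦ AA
    C ↦ CAA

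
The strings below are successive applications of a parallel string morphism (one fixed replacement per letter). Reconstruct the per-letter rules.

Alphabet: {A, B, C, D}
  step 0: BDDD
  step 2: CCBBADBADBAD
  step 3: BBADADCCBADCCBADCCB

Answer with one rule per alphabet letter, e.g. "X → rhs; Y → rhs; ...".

A->C, B->AD, C->B, D->CB

  step 2 ⇒ step 3: CCBBADBADBAD ⇒ B·B·AD·AD·C·CB·AD·C·CB·AD·C·CB
    A ↦ C
    B ↦ AD
    C ↦ B
    D ↦ CB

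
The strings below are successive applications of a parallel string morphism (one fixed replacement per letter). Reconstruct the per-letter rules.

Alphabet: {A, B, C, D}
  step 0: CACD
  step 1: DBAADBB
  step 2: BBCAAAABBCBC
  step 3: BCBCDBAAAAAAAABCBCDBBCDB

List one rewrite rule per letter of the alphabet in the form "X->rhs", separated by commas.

A->AA, B->BC, C->DB, D->B

  step 2 ⇒ step 3: BBCAAAABBCBC ⇒ BC·BC·DB·AA·AA·AA·AA·BC·BC·DB·BC·DB
    A ↦ AA
    B ↦ BC
    C ↦ DB
  step 0 ⇒ step 1: CACD ⇒ DB·AA·DB·B
    D ↦ B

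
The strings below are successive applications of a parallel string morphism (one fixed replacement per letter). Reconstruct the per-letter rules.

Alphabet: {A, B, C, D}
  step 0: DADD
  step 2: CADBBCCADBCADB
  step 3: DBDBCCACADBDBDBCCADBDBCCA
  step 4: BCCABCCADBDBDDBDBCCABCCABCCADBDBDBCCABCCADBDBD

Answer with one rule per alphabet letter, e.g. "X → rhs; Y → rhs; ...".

A->D, B->CA, C->DB, D->BC

  step 3 ⇒ step 4: DBDBCCACADBDBDBCCADBDBCCA ⇒ BC·CA·BC·CA·DB·DB·D·DB·D·BC·CA·BC·CA·BC·CA·DB·DB·D·BC·CA·BC·CA·DB·DB·D
    A ↦ D
    B ↦ CA
    C ↦ DB
    D ↦ BC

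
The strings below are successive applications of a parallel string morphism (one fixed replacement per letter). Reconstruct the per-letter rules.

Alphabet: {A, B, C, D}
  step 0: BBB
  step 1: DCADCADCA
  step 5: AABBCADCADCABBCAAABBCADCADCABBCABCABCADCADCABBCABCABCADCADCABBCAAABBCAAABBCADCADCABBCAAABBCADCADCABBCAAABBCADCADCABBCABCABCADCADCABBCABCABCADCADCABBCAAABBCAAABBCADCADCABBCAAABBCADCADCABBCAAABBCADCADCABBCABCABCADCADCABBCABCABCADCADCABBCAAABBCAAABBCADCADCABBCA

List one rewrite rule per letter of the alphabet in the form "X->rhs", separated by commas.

A->BCA, B->DCA, C->B, D->AA

  step 0 ⇒ step 1: BBB ⇒ DCA·DCA·DCA
    B ↦ DCA
    A ↦ BCA  (constrained at step 1)
    C ↦ B  (constrained at step 1)
    D ↦ AA  (constrained at step 1)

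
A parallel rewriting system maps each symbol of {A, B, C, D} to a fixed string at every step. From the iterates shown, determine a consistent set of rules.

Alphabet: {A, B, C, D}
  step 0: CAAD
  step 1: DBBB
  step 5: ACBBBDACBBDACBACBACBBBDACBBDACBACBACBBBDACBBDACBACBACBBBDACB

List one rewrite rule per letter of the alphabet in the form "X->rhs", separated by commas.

A->B, B->ACB, C->D, D->B

  step 0 ⇒ step 1: CAAD ⇒ D·B·B·B
    A ↦ B
    C ↦ D
    D ↦ B
    B ↦ ACB  (constrained at step 1)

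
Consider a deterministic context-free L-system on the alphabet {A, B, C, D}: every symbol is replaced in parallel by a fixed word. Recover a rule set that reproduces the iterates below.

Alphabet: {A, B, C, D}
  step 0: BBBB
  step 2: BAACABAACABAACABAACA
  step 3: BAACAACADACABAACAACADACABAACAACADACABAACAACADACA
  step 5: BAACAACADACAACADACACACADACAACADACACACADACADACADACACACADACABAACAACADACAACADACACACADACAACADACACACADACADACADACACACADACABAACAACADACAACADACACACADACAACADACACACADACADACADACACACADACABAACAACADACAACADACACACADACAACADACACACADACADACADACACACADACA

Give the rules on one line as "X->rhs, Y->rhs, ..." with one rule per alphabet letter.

A->ACA, B->BA, C->D, D->C

  step 2 ⇒ step 3: BAACABAACABAACABAACA ⇒ BA·ACA·ACA·D·ACA·BA·ACA·ACA·D·ACA·BA·ACA·ACA·D·ACA·BA·ACA·ACA·D·ACA
    A ↦ ACA
    B ↦ BA
    C ↦ D
    D ↦ C  (constrained at step 3)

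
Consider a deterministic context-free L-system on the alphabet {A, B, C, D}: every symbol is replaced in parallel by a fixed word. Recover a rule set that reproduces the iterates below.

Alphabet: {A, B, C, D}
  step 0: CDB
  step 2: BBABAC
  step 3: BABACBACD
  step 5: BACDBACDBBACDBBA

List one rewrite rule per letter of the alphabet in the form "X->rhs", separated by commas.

  step 2 ⇒ step 3: BBABAC ⇒ BA·BA·C·BA·C·D
    A ↦ C
    B ↦ BA
    C ↦ D
    D ↦ B  (constrained at step 0)

A->C, B->BA, C->D, D->B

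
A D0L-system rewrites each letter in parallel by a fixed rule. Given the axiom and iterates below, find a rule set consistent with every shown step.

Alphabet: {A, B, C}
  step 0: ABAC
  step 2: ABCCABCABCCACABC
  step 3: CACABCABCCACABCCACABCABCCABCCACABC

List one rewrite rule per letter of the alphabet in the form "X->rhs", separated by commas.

A->C, B->AC, C->ABC

  step 2 ⇒ step 3: ABCCABCABCCACABC ⇒ C·AC·ABC·ABC·C·AC·ABC·C·AC·ABC·ABC·C·ABC·C·AC·ABC
    A ↦ C
    B ↦ AC
    C ↦ ABC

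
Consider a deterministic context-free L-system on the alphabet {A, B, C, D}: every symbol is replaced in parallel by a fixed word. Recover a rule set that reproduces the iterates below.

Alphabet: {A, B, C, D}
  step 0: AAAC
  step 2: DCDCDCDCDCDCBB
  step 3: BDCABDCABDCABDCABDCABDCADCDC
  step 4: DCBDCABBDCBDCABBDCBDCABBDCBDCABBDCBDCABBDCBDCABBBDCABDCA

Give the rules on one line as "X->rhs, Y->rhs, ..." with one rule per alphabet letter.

A->BB, B->DC, C->A, D->BDC

  step 3 ⇒ step 4: BDCABDCABDCABDCABDCABDCADCDC ⇒ DC·BDC·A·BB·DC·BDC·A·BB·DC·BDC·A·BB·DC·BDC·A·BB·DC·BDC·A·BB·DC·BDC·A·BB·BDC·A·BDC·A
    A ↦ BB
    B ↦ DC
    C ↦ A
    D ↦ BDC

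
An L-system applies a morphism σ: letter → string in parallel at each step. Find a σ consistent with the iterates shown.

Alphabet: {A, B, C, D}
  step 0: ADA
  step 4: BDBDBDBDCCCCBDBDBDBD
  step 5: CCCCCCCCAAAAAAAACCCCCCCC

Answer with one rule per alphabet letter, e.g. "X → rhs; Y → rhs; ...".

A->BD, B->C, C->AA, D->C

  step 4 ⇒ step 5: BDBDBDBDCCCCBDBDBDBD ⇒ C·C·C·C·C·C·C·C·AA·AA·AA·AA·C·C·C·C·C·C·C·C
    B ↦ C
    C ↦ AA
    D ↦ C
    A ↦ BD  (constrained at step 0)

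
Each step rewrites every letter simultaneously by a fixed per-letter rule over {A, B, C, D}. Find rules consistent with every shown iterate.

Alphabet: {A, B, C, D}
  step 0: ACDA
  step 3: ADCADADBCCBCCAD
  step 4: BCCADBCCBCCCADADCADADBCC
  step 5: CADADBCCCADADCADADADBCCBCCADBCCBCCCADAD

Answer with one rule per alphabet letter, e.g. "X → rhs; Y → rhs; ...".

A->B, B->C, C->AD, D->CC

  step 4 ⇒ step 5: BCCADBCCBCCCADADCADADBCC ⇒ C·AD·AD·B·CC·C·AD·AD·C·AD·AD·AD·B·CC·B·CC·AD·B·CC·B·CC·C·AD·AD
    A ↦ B
    B ↦ C
    C ↦ AD
    D ↦ CC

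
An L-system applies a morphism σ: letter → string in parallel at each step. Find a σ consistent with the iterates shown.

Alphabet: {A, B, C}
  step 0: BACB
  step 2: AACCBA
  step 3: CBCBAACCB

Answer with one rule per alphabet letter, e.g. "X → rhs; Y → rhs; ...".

  step 2 ⇒ step 3: AACCBA ⇒ CB·CB·A·A·C·CB
    A ↦ CB
    B ↦ C
    C ↦ A

A->CB, B->C, C->A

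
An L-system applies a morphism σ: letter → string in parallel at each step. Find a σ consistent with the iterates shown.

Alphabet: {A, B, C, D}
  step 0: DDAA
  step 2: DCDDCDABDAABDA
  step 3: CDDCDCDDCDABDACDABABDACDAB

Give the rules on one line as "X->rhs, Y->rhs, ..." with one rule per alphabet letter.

A->AB, B->DA, C->D, D->CD

  step 2 ⇒ step 3: DCDDCDABDAABDA ⇒ CD·D·CD·CD·D·CD·AB·DA·CD·AB·AB·DA·CD·AB
    A ↦ AB
    B ↦ DA
    C ↦ D
    D ↦ CD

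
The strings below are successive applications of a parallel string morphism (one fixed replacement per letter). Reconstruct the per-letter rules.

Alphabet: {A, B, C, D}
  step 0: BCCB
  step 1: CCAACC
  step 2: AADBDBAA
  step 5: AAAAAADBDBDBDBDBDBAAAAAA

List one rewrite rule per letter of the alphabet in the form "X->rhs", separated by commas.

  step 1 ⇒ step 2: CCAACC ⇒ A·A·DB·DB·A·A
    A ↦ DB
    C ↦ A
  step 0 ⇒ step 1: BCCB ⇒ CC·A·A·CC
    B ↦ CC
    D ↦ C  (constrained at step 2)

A->DB, B->CC, C->A, D->C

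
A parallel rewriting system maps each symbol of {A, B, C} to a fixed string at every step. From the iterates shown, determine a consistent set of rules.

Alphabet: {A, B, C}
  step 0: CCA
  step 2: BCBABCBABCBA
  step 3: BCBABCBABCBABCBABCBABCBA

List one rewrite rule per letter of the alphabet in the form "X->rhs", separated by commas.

A->BA, B->BC, C->BA

  step 2 ⇒ step 3: BCBABCBABCBA ⇒ BC·BA·BC·BA·BC·BA·BC·BA·BC·BA·BC·BA
    A ↦ BA
    B ↦ BC
    C ↦ BA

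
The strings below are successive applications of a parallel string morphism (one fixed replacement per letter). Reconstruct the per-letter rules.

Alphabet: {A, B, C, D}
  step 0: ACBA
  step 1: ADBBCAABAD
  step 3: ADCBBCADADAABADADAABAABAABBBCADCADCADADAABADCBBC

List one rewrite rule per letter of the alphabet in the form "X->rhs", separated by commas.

  step 0 ⇒ step 1: ACBA ⇒ AD·BBC·AAB·AD
    A ↦ AD
    B ↦ AAB
    C ↦ BBC
    D ↦ C  (constrained at step 1)

A->AD, B->AAB, C->BBC, D->C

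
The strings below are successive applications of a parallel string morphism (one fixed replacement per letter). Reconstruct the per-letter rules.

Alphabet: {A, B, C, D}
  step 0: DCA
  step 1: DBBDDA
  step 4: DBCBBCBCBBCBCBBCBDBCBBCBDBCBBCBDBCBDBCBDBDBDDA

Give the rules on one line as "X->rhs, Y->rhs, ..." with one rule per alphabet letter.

A->DDA, B->CB, C->B, D->DB

  step 0 ⇒ step 1: DCA ⇒ DB·B·DDA
    A ↦ DDA
    C ↦ B
    D ↦ DB
    B ↦ CB  (constrained at step 1)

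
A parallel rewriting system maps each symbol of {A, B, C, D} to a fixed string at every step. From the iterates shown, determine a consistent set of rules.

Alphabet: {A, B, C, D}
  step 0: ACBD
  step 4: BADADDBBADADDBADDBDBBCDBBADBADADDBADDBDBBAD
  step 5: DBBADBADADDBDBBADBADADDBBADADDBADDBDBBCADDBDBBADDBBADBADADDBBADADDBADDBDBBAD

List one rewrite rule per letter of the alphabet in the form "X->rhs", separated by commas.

  step 4 ⇒ step 5: BADADDBBADADDBADDBDBBCDBBADBADADDBADDBDBBAD ⇒ DB·B·AD·B·AD·AD·DB·DB·B·AD·B·AD·AD·DB·B·AD·AD·DB·AD·DB·DB·BC·AD·DB·DB·B·AD·DB·B·AD·B·AD·AD·DB·B·AD·AD·DB·AD·DB·DB·B·AD
    A ↦ B
    B ↦ DB
    C ↦ BC
    D ↦ AD

A->B, B->DB, C->BC, D->AD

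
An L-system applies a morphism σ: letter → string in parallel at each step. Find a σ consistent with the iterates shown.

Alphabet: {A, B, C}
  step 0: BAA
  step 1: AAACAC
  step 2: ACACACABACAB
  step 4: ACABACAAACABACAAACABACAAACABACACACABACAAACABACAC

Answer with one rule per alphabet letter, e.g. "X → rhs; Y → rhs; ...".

A->AC, B->AA, C->AB

  step 1 ⇒ step 2: AAACAC ⇒ AC·AC·AC·AB·AC·AB
    A ↦ AC
    C ↦ AB
  step 0 ⇒ step 1: BAA ⇒ AA·AC·AC
    B ↦ AA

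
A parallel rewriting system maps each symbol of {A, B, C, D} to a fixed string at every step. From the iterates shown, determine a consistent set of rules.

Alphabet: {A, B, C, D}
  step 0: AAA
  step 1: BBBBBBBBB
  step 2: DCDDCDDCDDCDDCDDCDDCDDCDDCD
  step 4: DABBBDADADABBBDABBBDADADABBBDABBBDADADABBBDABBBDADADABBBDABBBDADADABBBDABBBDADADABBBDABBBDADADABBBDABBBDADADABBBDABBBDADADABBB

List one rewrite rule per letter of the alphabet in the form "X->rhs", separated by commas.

A->BBB, B->DCD, C->DD, D->DA

  step 1 ⇒ step 2: BBBBBBBBB ⇒ DCD·DCD·DCD·DCD·DCD·DCD·DCD·DCD·DCD
    B ↦ DCD
  step 0 ⇒ step 1: AAA ⇒ BBB·BBB·BBB
    A ↦ BBB
    C ↦ DD  (constrained at step 2)
    D ↦ DA  (constrained at step 2)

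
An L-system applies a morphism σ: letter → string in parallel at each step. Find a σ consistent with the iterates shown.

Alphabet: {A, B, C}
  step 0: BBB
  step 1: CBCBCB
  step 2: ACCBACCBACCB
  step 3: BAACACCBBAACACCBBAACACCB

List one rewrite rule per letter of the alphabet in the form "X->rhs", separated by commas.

  step 2 ⇒ step 3: ACCBACCBACCB ⇒ BA·AC·AC·CB·BA·AC·AC·CB·BA·AC·AC·CB
    A ↦ BA
    B ↦ CB
    C ↦ AC

A->BA, B->CB, C->AC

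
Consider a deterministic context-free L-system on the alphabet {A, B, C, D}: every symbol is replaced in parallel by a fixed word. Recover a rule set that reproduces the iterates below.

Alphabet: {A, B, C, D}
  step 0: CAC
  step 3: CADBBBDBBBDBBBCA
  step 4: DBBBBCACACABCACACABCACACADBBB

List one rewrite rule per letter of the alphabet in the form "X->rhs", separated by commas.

A->BBB, B->CA, C->D, D->B

  step 3 ⇒ step 4: CADBBBDBBBDBBBCA ⇒ D·BBB·B·CA·CA·CA·B·CA·CA·CA·B·CA·CA·CA·D·BBB
    A ↦ BBB
    B ↦ CA
    C ↦ D
    D ↦ B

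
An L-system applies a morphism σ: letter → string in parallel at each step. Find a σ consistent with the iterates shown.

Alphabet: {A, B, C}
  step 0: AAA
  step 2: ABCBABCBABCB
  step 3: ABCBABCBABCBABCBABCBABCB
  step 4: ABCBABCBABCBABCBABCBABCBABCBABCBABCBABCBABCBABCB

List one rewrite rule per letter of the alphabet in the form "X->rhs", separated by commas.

A->AB, B->CB, C->AB

  step 3 ⇒ step 4: ABCBABCBABCBABCBABCBABCB ⇒ AB·CB·AB·CB·AB·CB·AB·CB·AB·CB·AB·CB·AB·CB·AB·CB·AB·CB·AB·CB·AB·CB·AB·CB
    A ↦ AB
    B ↦ CB
    C ↦ AB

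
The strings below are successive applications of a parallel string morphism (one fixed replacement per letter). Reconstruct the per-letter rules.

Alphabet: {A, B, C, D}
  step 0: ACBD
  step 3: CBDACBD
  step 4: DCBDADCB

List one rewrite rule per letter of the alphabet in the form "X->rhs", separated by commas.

A->DA, B->C, C->D, D->B

  step 3 ⇒ step 4: CBDACBD ⇒ D·C·B·DA·D·C·B
    A ↦ DA
    B ↦ C
    C ↦ D
    D ↦ B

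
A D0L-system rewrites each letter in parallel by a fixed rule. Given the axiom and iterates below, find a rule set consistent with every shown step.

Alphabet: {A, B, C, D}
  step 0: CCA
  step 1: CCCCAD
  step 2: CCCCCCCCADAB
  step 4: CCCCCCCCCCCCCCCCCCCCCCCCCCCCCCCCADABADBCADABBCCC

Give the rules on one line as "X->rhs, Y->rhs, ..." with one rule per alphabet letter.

A->AD, B->BC, C->CC, D->AB

  step 1 ⇒ step 2: CCCCAD ⇒ CC·CC·CC·CC·AD·AB
    A ↦ AD
    C ↦ CC
    D ↦ AB
    B ↦ BC  (constrained at step 2)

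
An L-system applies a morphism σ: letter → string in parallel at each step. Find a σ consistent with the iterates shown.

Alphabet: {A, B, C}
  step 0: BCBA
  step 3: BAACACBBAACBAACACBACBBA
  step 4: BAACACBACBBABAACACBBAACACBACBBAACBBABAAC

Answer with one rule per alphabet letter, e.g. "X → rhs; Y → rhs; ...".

A->AC, B->BA, C->B

  step 3 ⇒ step 4: BAACACBBAACBAACACBACBBA ⇒ BA·AC·AC·B·AC·B·BA·BA·AC·AC·B·BA·AC·AC·B·AC·B·BA·AC·B·BA·BA·AC
    A ↦ AC
    B ↦ BA
    C ↦ B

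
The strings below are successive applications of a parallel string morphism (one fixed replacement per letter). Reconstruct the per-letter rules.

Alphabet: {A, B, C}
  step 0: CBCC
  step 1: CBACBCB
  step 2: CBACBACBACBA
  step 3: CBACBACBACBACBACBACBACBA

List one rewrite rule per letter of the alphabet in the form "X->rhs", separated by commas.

  step 2 ⇒ step 3: CBACBACBACBA ⇒ CB·A·CBA·CB·A·CBA·CB·A·CBA·CB·A·CBA
    A ↦ CBA
    B ↦ A
    C ↦ CB

A->CBA, B->A, C->CB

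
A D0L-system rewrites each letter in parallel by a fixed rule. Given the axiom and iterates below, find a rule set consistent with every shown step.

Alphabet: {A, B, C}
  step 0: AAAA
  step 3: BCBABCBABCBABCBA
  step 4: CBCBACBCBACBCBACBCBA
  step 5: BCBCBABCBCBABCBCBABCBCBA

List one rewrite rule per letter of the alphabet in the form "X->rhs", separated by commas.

  step 4 ⇒ step 5: CBCBACBCBACBCBACBCBA ⇒ B·C·B·C·BA·B·C·B·C·BA·B·C·B·C·BA·B·C·B·C·BA
    A ↦ BA
    B ↦ C
    C ↦ B

A->BA, B->C, C->B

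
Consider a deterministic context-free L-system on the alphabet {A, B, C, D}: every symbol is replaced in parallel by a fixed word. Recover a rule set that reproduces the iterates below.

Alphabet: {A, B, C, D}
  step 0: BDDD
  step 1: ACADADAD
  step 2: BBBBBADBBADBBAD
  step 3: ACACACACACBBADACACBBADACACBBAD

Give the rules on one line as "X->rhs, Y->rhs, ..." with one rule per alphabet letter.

A->BB, B->AC, C->B, D->AD

  step 2 ⇒ step 3: BBBBBADBBADBBAD ⇒ AC·AC·AC·AC·AC·BB·AD·AC·AC·BB·AD·AC·AC·BB·AD
    A ↦ BB
    B ↦ AC
    D ↦ AD
  step 1 ⇒ step 2: ACADADAD ⇒ BB·B·BB·AD·BB·AD·BB·AD
    C ↦ B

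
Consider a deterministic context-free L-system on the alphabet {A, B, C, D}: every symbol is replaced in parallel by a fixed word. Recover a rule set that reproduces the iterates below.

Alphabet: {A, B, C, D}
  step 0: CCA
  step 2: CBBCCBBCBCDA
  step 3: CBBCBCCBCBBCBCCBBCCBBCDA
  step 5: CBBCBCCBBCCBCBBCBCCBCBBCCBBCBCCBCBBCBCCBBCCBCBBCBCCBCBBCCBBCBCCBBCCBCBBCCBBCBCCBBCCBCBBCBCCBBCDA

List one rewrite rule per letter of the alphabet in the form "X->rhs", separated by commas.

  step 2 ⇒ step 3: CBBCCBBCBCDA ⇒ CB·BC·BC·CB·CB·BC·BC·CB·BC·CB·BC·DA
    A ↦ DA
    B ↦ BC
    C ↦ CB
    D ↦ BC

A->DA, B->BC, C->CB, D->BC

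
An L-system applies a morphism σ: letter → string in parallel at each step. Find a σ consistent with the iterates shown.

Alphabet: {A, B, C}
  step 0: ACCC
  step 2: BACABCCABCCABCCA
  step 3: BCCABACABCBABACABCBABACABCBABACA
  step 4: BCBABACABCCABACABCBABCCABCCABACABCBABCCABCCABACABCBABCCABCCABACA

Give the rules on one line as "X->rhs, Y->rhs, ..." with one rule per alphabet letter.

A->CA, B->BC, C->BA

  step 3 ⇒ step 4: BCCABACABCBABACABCBABACABCBABACA ⇒ BC·BA·BA·CA·BC·CA·BA·CA·BC·BA·BC·CA·BC·CA·BA·CA·BC·BA·BC·CA·BC·CA·BA·CA·BC·BA·BC·CA·BC·CA·BA·CA
    A ↦ CA
    B ↦ BC
    C ↦ BA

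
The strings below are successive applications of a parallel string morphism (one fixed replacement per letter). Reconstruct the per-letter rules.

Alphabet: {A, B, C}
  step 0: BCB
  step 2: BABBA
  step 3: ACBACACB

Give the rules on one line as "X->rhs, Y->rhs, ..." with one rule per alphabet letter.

A->B, B->AC, C->A

  step 2 ⇒ step 3: BABBA ⇒ AC·B·AC·AC·B
    A ↦ B
    B ↦ AC
    C ↦ A  (constrained at step 0)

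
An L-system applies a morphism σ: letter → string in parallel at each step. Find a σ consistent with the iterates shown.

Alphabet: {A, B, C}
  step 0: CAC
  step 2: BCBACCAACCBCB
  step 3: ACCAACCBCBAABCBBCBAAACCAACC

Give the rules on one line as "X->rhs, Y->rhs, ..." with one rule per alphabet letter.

A->BCB, B->ACC, C->A

  step 2 ⇒ step 3: BCBACCAACCBCB ⇒ ACC·A·ACC·BCB·A·A·BCB·BCB·A·A·ACC·A·ACC
    A ↦ BCB
    B ↦ ACC
    C ↦ A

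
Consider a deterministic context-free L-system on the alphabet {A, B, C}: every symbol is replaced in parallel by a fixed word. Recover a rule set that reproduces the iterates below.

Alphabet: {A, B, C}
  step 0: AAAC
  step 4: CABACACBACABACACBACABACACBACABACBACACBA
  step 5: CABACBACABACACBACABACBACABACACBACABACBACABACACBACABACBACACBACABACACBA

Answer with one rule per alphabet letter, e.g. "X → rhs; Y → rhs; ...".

A->BA, B->C, C->CA

  step 4 ⇒ step 5: CABACACBACABACACBACABACACBACABACBACACBA ⇒ CA·BA·C·BA·CA·BA·CA·C·BA·CA·BA·C·BA·CA·BA·CA·C·BA·CA·BA·C·BA·CA·BA·CA·C·BA·CA·BA·C·BA·CA·C·BA·CA·BA·CA·C·BA
    A ↦ BA
    B ↦ C
    C ↦ CA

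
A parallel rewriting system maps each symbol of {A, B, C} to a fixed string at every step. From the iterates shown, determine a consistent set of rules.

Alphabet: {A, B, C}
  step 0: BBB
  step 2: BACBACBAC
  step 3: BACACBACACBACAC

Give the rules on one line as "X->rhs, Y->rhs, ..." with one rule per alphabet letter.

A->C, B->BA, C->AC

  step 2 ⇒ step 3: BACBACBAC ⇒ BA·C·AC·BA·C·AC·BA·C·AC
    A ↦ C
    B ↦ BA
    C ↦ AC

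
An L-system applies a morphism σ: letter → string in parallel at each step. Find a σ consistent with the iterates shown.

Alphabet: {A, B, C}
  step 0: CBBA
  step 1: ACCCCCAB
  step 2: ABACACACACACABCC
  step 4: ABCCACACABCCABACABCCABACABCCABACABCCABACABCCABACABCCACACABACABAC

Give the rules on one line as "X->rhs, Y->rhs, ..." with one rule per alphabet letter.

  step 1 ⇒ step 2: ACCCCCAB ⇒ AB·AC·AC·AC·AC·AC·AB·CC
    A ↦ AB
    B ↦ CC
    C ↦ AC

A->AB, B->CC, C->AC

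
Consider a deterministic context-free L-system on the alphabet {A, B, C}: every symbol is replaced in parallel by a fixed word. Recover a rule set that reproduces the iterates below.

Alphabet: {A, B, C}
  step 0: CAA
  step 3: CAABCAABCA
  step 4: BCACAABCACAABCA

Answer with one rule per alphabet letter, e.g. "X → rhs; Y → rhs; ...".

  step 3 ⇒ step 4: CAABCAABCA ⇒ B·CA·CA·A·B·CA·CA·A·B·CA
    A ↦ CA
    B ↦ A
    C ↦ B

A->CA, B->A, C->B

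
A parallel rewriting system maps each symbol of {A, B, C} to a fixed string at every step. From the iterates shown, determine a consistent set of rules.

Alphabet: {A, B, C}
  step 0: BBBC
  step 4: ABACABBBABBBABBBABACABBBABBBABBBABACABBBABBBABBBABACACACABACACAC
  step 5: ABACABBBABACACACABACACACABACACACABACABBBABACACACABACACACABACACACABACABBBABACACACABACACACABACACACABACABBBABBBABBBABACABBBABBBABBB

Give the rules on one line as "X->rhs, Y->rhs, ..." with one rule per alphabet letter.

  step 4 ⇒ step 5: ABACABBBABBBABBBABACABBBABBBABBBABACABBBABBBABBBABACACACABACACAC ⇒ AB·AC·AB·BB·AB·AC·AC·AC·AB·AC·AC·AC·AB·AC·AC·AC·AB·AC·AB·BB·AB·AC·AC·AC·AB·AC·AC·AC·AB·AC·AC·AC·AB·AC·AB·BB·AB·AC·AC·AC·AB·AC·AC·AC·AB·AC·AC·AC·AB·AC·AB·BB·AB·BB·AB·BB·AB·AC·AB·BB·AB·BB·AB·BB
    A ↦ AB
    B ↦ AC
    C ↦ BB

A->AB, B->AC, C->BB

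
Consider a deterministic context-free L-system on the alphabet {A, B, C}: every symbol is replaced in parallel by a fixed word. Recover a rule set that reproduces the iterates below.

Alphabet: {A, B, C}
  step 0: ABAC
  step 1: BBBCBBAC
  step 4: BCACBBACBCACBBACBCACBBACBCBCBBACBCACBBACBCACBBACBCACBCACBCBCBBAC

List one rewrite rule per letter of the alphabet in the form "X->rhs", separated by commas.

  step 0 ⇒ step 1: ABAC ⇒ BB·BC·BB·AC
    A ↦ BB
    B ↦ BC
    C ↦ AC

A->BB, B->BC, C->AC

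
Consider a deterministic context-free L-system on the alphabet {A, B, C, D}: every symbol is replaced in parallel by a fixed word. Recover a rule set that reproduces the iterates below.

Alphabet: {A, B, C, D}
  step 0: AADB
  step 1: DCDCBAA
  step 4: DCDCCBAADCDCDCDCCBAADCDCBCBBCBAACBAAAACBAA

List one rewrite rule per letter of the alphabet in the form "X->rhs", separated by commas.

  step 0 ⇒ step 1: AADB ⇒ DC·DC·B·AA
    A ↦ DC
    B ↦ AA
    D ↦ B
    C ↦ CB  (constrained at step 1)

A->DC, B->AA, C->CB, D->B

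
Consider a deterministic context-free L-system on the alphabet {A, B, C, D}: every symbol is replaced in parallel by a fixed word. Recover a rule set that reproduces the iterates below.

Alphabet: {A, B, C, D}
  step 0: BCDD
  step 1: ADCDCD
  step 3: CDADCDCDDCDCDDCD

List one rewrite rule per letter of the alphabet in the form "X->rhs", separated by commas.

A->DB, B->A, C->D, D->CD

  step 0 ⇒ step 1: BCDD ⇒ A·D·CD·CD
    B ↦ A
    C ↦ D
    D ↦ CD
    A ↦ DB  (constrained at step 1)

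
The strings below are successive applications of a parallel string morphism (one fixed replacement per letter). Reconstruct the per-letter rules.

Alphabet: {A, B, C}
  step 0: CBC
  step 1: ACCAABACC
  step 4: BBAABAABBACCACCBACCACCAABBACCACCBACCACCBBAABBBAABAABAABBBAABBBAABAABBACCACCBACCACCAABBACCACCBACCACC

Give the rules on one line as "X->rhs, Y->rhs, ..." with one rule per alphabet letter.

  step 0 ⇒ step 1: CBC ⇒ ACC·AAB·ACC
    B ↦ AAB
    C ↦ ACC
    A ↦ B  (constrained at step 1)

A->B, B->AAB, C->ACC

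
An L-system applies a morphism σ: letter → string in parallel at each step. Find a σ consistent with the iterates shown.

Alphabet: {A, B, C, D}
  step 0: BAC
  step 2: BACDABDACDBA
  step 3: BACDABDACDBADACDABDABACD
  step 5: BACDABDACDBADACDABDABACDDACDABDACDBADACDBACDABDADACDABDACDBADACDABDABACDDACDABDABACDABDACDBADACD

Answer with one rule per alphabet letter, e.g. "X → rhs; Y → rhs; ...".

A->CD, B->BA, C->AB, D->DA

  step 2 ⇒ step 3: BACDABDACDBA ⇒ BA·CD·AB·DA·CD·BA·DA·CD·AB·DA·BA·CD
    A ↦ CD
    B ↦ BA
    C ↦ AB
    D ↦ DA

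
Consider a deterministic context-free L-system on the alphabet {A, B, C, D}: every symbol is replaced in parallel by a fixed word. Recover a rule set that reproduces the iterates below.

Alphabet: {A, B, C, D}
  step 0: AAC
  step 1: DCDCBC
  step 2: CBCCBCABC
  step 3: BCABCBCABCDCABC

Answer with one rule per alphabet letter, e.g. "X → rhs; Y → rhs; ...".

A->DC, B->A, C->BC, D->C

  step 2 ⇒ step 3: CBCCBCABC ⇒ BC·A·BC·BC·A·BC·DC·A·BC
    A ↦ DC
    B ↦ A
    C ↦ BC
  step 1 ⇒ step 2: DCDCBC ⇒ C·BC·C·BC·A·BC
    D ↦ C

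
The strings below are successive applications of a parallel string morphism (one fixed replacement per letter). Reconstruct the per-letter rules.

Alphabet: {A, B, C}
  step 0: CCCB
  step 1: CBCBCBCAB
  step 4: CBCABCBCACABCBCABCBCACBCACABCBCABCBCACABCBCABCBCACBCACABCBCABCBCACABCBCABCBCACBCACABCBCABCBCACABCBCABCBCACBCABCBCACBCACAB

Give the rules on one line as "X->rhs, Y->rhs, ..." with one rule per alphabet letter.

  step 0 ⇒ step 1: CCCB ⇒ CB·CB·CB·CAB
    B ↦ CAB
    C ↦ CB
    A ↦ CA  (constrained at step 1)

A->CA, B->CAB, C->CB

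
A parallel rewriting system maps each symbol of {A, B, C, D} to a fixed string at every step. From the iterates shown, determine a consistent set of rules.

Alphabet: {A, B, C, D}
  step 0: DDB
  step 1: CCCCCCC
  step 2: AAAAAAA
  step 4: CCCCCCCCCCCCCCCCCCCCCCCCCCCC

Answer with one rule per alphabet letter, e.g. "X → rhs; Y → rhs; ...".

  step 1 ⇒ step 2: CCCCCCC ⇒ A·A·A·A·A·A·A
    C ↦ A
    A ↦ BD  (constrained at step 2)
  step 0 ⇒ step 1: DDB ⇒ CCC·CCC·C
    B ↦ C
  step 0 ⇒ step 1: DDB ⇒ CCC·CCC·C
    D ↦ CCC

A->BD, B->C, C->A, D->CCC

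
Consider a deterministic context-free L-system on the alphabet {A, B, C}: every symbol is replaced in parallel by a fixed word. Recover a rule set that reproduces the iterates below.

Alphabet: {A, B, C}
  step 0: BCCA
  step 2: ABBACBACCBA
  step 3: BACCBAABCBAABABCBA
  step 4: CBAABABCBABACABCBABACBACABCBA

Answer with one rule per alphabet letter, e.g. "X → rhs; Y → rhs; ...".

A->BA, B->C, C->AB

  step 3 ⇒ step 4: BACCBAABCBAABABCBA ⇒ C·BA·AB·AB·C·BA·BA·C·AB·C·BA·BA·C·BA·C·AB·C·BA
    A ↦ BA
    B ↦ C
    C ↦ AB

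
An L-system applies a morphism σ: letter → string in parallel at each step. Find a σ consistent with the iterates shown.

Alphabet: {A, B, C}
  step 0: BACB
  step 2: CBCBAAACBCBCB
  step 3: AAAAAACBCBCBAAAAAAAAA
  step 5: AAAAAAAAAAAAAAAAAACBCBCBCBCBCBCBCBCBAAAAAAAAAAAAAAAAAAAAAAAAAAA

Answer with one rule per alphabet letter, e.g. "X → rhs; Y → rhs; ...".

  step 2 ⇒ step 3: CBCBAAACBCBCB ⇒ A·AA·A·AA·CB·CB·CB·A·AA·A·AA·A·AA
    A ↦ CB
    B ↦ AA
    C ↦ A

A->CB, B->AA, C->A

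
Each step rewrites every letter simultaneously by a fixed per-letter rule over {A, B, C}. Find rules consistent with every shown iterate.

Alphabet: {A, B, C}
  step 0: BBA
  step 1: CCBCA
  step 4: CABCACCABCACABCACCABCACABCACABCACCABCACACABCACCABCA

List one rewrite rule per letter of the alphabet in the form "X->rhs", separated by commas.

A->BCA, B->C, C->CA

  step 0 ⇒ step 1: BBA ⇒ C·C·BCA
    A ↦ BCA
    B ↦ C
    C ↦ CA  (constrained at step 1)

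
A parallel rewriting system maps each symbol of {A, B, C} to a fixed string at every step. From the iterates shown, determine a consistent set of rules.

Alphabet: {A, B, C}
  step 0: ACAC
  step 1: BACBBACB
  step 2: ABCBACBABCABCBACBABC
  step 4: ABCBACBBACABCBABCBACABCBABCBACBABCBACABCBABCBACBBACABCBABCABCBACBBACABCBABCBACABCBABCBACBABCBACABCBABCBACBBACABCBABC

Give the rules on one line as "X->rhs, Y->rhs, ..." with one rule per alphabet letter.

A->BAC, B->ABC, C->B

  step 1 ⇒ step 2: BACBBACB ⇒ ABC·BAC·B·ABC·ABC·BAC·B·ABC
    A ↦ BAC
    B ↦ ABC
    C ↦ B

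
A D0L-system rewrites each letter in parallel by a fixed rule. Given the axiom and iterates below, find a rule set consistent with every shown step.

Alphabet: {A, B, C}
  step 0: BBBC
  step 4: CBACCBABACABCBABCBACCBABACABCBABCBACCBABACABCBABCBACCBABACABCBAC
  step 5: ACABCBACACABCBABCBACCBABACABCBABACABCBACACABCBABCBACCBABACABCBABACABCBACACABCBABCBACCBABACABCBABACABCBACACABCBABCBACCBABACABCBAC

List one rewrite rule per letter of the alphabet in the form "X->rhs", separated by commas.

A->CB, B->AB, C->AC

  step 4 ⇒ step 5: CBACCBABACABCBABCBACCBABACABCBABCBACCBABACABCBABCBACCBABACABCBAC ⇒ AC·AB·CB·AC·AC·AB·CB·AB·CB·AC·CB·AB·AC·AB·CB·AB·AC·AB·CB·AC·AC·AB·CB·AB·CB·AC·CB·AB·AC·AB·CB·AB·AC·AB·CB·AC·AC·AB·CB·AB·CB·AC·CB·AB·AC·AB·CB·AB·AC·AB·CB·AC·AC·AB·CB·AB·CB·AC·CB·AB·AC·AB·CB·AC
    A ↦ CB
    B ↦ AB
    C ↦ AC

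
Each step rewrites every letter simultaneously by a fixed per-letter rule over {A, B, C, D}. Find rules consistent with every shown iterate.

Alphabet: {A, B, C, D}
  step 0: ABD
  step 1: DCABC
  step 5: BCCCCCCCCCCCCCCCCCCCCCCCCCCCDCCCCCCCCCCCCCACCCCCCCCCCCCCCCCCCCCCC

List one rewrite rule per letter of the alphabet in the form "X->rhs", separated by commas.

A->DC, B->A, C->CC, D->BC

  step 0 ⇒ step 1: ABD ⇒ DC·A·BC
    A ↦ DC
    B ↦ A
    D ↦ BC
    C ↦ CC  (constrained at step 1)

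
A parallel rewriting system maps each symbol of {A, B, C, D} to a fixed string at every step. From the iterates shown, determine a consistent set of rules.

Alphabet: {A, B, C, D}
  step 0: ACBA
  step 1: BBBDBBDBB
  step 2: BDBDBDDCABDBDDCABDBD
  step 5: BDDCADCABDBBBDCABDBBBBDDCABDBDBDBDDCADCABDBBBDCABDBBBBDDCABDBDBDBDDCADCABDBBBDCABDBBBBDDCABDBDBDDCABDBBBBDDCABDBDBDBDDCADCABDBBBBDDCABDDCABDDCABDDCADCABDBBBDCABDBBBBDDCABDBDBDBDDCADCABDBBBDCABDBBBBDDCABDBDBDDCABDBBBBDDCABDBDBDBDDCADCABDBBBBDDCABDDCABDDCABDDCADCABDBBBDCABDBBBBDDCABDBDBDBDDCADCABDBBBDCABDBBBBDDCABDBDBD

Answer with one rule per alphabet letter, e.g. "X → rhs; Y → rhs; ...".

  step 1 ⇒ step 2: BBBDBBDBB ⇒ BD·BD·BD·DCA·BD·BD·DCA·BD·BD
    B ↦ BD
    D ↦ DCA
  step 0 ⇒ step 1: ACBA ⇒ BB·BDB·BD·BB
    A ↦ BB
  step 0 ⇒ step 1: ACBA ⇒ BB·BDB·BD·BB
    C ↦ BDB

A->BB, B->BD, C->BDB, D->DCA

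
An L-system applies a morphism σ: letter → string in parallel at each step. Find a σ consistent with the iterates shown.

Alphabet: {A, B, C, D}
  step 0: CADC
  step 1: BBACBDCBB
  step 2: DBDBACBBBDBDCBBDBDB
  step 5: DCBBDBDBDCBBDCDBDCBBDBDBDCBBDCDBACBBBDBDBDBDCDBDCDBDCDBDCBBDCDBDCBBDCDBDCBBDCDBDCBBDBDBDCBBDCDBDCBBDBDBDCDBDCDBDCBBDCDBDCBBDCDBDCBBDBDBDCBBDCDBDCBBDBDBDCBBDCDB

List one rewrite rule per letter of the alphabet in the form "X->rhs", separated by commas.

  step 1 ⇒ step 2: BBACBDCBB ⇒ DB·DB·ACB·BB·DB·DC·BB·DB·DB
    A ↦ ACB
    B ↦ DB
    C ↦ BB
    D ↦ DC

A->ACB, B->DB, C->BB, D->DC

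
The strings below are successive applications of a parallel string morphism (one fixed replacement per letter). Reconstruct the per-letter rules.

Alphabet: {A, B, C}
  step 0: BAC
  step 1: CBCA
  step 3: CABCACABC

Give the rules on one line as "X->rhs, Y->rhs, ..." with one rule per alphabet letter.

A->B, B->C, C->CA

  step 0 ⇒ step 1: BAC ⇒ C·B·CA
    A ↦ B
    B ↦ C
    C ↦ CA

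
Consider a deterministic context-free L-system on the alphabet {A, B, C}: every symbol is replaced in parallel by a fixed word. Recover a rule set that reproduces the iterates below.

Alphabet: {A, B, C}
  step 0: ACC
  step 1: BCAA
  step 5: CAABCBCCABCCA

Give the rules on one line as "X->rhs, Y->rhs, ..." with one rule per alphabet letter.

A->BC, B->C, C->A

  step 0 ⇒ step 1: ACC ⇒ BC·A·A
    A ↦ BC
    C ↦ A
    B ↦ C  (constrained at step 1)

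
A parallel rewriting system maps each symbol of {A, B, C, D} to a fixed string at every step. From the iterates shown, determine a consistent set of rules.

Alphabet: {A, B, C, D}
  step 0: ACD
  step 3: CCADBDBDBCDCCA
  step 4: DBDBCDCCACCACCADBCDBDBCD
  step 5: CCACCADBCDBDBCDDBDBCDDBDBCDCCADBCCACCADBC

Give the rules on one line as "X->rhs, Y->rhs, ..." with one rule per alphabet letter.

A->CD, B->CA, C->DB, D->C

  step 4 ⇒ step 5: DBDBCDCCACCACCADBCDBDBCD ⇒ C·CA·C·CA·DB·C·DB·DB·CD·DB·DB·CD·DB·DB·CD·C·CA·DB·C·CA·C·CA·DB·C
    A ↦ CD
    B ↦ CA
    C ↦ DB
    D ↦ C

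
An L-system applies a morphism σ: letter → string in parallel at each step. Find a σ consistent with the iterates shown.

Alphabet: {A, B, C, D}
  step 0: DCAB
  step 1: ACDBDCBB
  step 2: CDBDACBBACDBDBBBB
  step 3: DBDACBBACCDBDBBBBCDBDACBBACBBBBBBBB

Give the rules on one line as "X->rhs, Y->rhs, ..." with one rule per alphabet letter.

  step 2 ⇒ step 3: CDBDACBBACDBDBBBB ⇒ DBD·AC·BB·AC·C·DBD·BB·BB·C·DBD·AC·BB·AC·BB·BB·BB·BB
    A ↦ C
    B ↦ BB
    C ↦ DBD
    D ↦ AC

A->C, B->BB, C->DBD, D->AC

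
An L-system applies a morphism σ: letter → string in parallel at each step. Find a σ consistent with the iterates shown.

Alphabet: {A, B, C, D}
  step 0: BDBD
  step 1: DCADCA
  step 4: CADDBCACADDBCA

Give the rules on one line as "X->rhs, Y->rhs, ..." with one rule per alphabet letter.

A->B, B->D, C->D, D->CA

  step 0 ⇒ step 1: BDBD ⇒ D·CA·D·CA
    B ↦ D
    D ↦ CA
    A ↦ B  (constrained at step 1)
    C ↦ D  (constrained at step 1)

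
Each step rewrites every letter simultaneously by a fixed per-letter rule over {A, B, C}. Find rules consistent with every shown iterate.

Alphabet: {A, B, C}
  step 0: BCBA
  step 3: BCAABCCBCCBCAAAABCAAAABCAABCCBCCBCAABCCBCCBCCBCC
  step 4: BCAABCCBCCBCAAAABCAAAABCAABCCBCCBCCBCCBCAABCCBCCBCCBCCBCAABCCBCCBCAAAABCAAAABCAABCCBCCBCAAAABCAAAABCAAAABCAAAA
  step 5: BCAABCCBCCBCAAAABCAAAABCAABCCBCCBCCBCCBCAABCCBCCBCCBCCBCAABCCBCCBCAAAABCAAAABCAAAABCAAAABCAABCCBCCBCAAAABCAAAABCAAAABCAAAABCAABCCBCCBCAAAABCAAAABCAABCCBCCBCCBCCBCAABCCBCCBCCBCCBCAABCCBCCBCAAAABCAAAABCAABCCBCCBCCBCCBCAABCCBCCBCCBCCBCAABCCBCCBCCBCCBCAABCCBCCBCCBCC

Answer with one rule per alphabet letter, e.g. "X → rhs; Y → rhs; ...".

A->BCC, B->BC, C->AA

  step 4 ⇒ step 5: BCAABCCBCCBCAAAABCAAAABCAABCCBCCBCCBCCBCAABCCBCCBCCBCCBCAABCCBCCBCAAAABCAAAABCAABCCBCCBCAAAABCAAAABCAAAABCAAAA ⇒ BC·AA·BCC·BCC·BC·AA·AA·BC·AA·AA·BC·AA·BCC·BCC·BCC·BCC·BC·AA·BCC·BCC·BCC·BCC·BC·AA·BCC·BCC·BC·AA·AA·BC·AA·AA·BC·AA·AA·BC·AA·AA·BC·AA·BCC·BCC·BC·AA·AA·BC·AA·AA·BC·AA·AA·BC·AA·AA·BC·AA·BCC·BCC·BC·AA·AA·BC·AA·AA·BC·AA·BCC·BCC·BCC·BCC·BC·AA·BCC·BCC·BCC·BCC·BC·AA·BCC·BCC·BC·AA·AA·BC·AA·AA·BC·AA·BCC·BCC·BCC·BCC·BC·AA·BCC·BCC·BCC·BCC·BC·AA·BCC·BCC·BCC·BCC·BC·AA·BCC·BCC·BCC·BCC
    A ↦ BCC
    B ↦ BC
    C ↦ AA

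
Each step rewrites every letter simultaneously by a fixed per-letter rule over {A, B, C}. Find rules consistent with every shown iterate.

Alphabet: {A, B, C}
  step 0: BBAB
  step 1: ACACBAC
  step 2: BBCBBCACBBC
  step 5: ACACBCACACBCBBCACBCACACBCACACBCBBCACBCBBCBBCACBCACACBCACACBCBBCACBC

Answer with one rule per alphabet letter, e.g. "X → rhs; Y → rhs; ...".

A->B, B->AC, C->BC

  step 1 ⇒ step 2: ACACBAC ⇒ B·BC·B·BC·AC·B·BC
    A ↦ B
    B ↦ AC
    C ↦ BC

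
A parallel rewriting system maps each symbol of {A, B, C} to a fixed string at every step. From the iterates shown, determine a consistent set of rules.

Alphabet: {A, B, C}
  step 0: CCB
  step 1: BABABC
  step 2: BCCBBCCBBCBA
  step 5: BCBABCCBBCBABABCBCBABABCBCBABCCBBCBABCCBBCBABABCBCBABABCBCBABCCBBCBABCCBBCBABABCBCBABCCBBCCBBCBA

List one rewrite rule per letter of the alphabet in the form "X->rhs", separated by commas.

A->CB, B->BC, C->BA

  step 1 ⇒ step 2: BABABC ⇒ BC·CB·BC·CB·BC·BA
    A ↦ CB
    B ↦ BC
    C ↦ BA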